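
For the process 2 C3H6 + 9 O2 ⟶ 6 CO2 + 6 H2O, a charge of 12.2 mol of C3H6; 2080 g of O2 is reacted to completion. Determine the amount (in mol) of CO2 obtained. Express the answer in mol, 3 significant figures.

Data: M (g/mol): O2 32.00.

n(C3H6) = 12.20 mol
n(O2) = 2080 / 32.00 = 65.00 mol
n/ν for C3H6 = 12.20/2 = 6.100
n/ν for O2 = 65.00/9 = 7.222
Smallest n/ν is C3H6 → limiting reagent.
n(CO2) = (6/2) × 12.20 = 36.60 mol

36.6 mol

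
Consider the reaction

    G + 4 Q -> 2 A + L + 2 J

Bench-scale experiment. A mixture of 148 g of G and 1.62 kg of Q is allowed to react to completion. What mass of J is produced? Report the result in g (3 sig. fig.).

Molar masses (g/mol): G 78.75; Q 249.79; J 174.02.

n(G) = 148.0 / 78.75 = 1.879 mol
n(Q) = 1.620×1000 / 249.79 = 6.485 mol
n/ν for G = 1.879/1 = 1.879
n/ν for Q = 6.485/4 = 1.621
Smallest n/ν is Q → limiting reagent.
n(J) = (2/4) × 6.485 = 3.243 mol
mass = 3.243 × 174.02 = 564.3 g

564 g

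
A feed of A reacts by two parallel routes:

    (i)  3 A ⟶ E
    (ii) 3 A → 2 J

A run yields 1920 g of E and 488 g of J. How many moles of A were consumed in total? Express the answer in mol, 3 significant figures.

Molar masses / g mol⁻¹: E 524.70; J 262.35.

13.8 mol

n(E) = 1920 / 524.70 = 3.659 mol
n(J) = 488 / 262.35 = 1.860 mol
n(A) via (i) = (3/1)×3.659 = 10.98 mol
n(A) via (ii) = (3/2)×1.860 = 2.790 mol
total n(A) = 10.98 + 2.790 = 13.77 mol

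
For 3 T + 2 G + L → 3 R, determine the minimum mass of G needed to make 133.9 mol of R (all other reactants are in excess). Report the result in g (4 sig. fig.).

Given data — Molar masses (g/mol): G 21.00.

1875 g

n(R) = 133.9 mol
n(G) = (2/3) × 133.9 = 89.27 mol
mass = 89.27 × 21.00 = 1875 g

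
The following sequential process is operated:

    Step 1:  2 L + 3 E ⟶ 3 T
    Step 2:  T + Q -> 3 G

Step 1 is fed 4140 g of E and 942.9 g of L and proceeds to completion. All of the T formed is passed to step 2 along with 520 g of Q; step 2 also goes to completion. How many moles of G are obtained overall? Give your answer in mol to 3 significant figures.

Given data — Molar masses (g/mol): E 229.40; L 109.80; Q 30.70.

38.6 mol

Step 1:
n(E) = 4140 / 229.40 = 18.05 mol
n(L) = 942.9 / 109.80 = 8.587 mol
n/ν for E = 18.05/3 = 6.017
n/ν for L = 8.587/2 = 4.294
Smallest n/ν is L → limiting reagent.
n(T) produced = (3/2) × 8.587 = 12.88 mol
Step 2:
n(T) available = 12.88 mol
n(Q) = 520.0 / 30.70 = 16.94 mol
n/ν for T = 12.88/1 = 12.88
n/ν for Q = 16.94/1 = 16.94
Smallest n/ν is T → limiting reagent.
n(G) = (3/1) × 12.88 = 38.64 mol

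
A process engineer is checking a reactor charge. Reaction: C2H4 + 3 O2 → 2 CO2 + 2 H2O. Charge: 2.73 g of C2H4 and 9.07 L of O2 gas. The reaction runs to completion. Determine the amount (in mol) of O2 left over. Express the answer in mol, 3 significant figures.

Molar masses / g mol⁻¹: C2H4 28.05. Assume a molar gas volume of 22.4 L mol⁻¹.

n(C2H4) = 2.730 / 28.05 = 0.09733 mol
n(O2) = 9.070 / 22.4 = 0.4049 mol
n/ν for C2H4 = 0.09733/1 = 0.09733
n/ν for O2 = 0.4049/3 = 0.1350
Smallest n/ν is C2H4 → limiting reagent.
O2 consumed = (3/1) × 0.09733 = 0.2920 mol
O2 remaining = 0.4049 − 0.2920 = 0.1129 mol

0.113 mol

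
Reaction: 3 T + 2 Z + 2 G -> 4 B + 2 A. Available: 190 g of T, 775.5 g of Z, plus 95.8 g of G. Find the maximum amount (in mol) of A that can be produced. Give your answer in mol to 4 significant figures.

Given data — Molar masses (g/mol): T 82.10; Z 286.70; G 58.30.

1.543 mol

n(T) = 190.0 / 82.10 = 2.314 mol
n(Z) = 775.5 / 286.70 = 2.705 mol
n(G) = 95.80 / 58.30 = 1.643 mol
n/ν → T: 0.7713, Z: 1.353, G: 0.8215; T is limiting.
n(A) = (2/3) × 2.314 = 1.543 mol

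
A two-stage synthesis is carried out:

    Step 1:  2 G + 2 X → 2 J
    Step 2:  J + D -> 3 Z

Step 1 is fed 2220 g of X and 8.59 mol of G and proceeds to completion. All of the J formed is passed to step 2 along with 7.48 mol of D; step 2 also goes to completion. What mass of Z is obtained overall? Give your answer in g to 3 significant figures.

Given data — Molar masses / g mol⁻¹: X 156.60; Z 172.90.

Step 1:
n(X) = 2220 / 156.60 = 14.18 mol
n(G) = 8.590 mol
n/ν for X = 14.18/2 = 7.090
n/ν for G = 8.590/2 = 4.295
Smallest n/ν is G → limiting reagent.
n(J) produced = (2/2) × 8.590 = 8.590 mol
Step 2:
n(J) available = 8.590 mol
n(D) = 7.480 mol
n/ν for J = 8.590/1 = 8.590
n/ν for D = 7.480/1 = 7.480
Smallest n/ν is D → limiting reagent.
n(Z) = (3/1) × 7.480 = 22.44 mol
mass = 22.44 × 172.90 = 3880 g

3880 g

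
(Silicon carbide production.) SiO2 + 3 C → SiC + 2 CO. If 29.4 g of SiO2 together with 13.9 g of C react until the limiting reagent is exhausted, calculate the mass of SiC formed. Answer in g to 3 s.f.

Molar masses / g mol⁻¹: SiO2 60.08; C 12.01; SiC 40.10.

n(SiO2) = 29.40 / 60.08 = 0.4893 mol
n(C) = 13.90 / 12.01 = 1.157 mol
n/ν for SiO2 = 0.4893/1 = 0.4893
n/ν for C = 1.157/3 = 0.3857
Smallest n/ν is C → limiting reagent.
n(SiC) = (1/3) × 1.157 = 0.3857 mol
mass = 0.3857 × 40.10 = 15.47 g

15.5 g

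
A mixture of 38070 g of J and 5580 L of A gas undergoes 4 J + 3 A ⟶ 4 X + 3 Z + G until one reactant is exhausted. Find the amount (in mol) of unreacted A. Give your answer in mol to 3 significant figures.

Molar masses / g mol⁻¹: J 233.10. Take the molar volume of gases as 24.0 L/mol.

n(J) = 38070 / 233.10 = 163.3 mol
n(A) = 5580 / 24.0 = 232.5 mol
n/ν for J = 163.3/4 = 40.83
n/ν for A = 232.5/3 = 77.50
Smallest n/ν is J → limiting reagent.
A consumed = (3/4) × 163.3 = 122.5 mol
A remaining = 232.5 − 122.5 = 110.0 mol

110 mol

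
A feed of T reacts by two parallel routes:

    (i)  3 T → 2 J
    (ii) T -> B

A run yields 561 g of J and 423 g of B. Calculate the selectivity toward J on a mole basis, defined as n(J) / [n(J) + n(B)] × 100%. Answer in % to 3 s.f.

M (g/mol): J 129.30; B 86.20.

46.9 %

n(J) = 561 / 129.30 = 4.339 mol
n(B) = 423 / 86.20 = 4.907 mol
selectivity = 4.339/(4.339+4.907) × 100 = 46.93 %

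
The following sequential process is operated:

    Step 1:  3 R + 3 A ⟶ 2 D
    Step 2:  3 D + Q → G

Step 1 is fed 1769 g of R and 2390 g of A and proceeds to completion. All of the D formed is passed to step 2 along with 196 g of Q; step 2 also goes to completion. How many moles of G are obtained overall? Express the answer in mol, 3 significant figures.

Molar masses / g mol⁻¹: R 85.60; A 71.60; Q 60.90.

Step 1:
n(R) = 1769 / 85.60 = 20.67 mol
n(A) = 2390 / 71.60 = 33.38 mol
n/ν for R = 20.67/3 = 6.890
n/ν for A = 33.38/3 = 11.13
Smallest n/ν is R → limiting reagent.
n(D) produced = (2/3) × 20.67 = 13.78 mol
Step 2:
n(D) available = 13.78 mol
n(Q) = 196.0 / 60.90 = 3.218 mol
n/ν for D = 13.78/3 = 4.593
n/ν for Q = 3.218/1 = 3.218
Smallest n/ν is Q → limiting reagent.
n(G) = (1/1) × 3.218 = 3.218 mol

3.22 mol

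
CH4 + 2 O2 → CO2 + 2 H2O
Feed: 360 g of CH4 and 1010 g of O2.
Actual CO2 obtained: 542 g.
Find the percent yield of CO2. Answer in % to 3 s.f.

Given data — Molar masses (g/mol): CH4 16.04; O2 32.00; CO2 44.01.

n(CH4) = 360.0 / 16.04 = 22.44 mol
n(O2) = 1010 / 32.00 = 31.56 mol
n/ν for CH4 = 22.44/1 = 22.44
n/ν for O2 = 31.56/2 = 15.78
Smallest n/ν is O2 → limiting reagent.
theoretical n(CO2) = (1/2) × 31.56 = 15.78 mol → 694.5 g
% yield = 542 / 694.5 × 100 = 78.04 %

78.0 %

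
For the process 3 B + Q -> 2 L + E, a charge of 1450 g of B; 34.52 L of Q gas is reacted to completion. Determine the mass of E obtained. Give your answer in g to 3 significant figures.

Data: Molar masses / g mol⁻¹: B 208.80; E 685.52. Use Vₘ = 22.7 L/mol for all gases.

n(B) = 1450 / 208.80 = 6.944 mol
n(Q) = 34.52 / 22.7 = 1.521 mol
n/ν for B = 6.944/3 = 2.315
n/ν for Q = 1.521/1 = 1.521
Smallest n/ν is Q → limiting reagent.
n(E) = (1/1) × 1.521 = 1.521 mol
mass = 1.521 × 685.52 = 1043 g

1040 g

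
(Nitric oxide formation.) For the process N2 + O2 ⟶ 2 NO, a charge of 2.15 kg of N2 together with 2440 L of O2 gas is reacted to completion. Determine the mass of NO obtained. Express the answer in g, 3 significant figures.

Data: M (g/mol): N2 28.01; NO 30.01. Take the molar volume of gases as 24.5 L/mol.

4610 g

n(N2) = 2.150×1000 / 28.01 = 76.76 mol
n(O2) = 2440 / 24.5 = 99.59 mol
n/ν → N2: 76.76, O2: 99.59; N2 is limiting.
n(NO) = (2/1) × 76.76 = 153.5 mol
mass = 153.5 × 30.01 = 4607 g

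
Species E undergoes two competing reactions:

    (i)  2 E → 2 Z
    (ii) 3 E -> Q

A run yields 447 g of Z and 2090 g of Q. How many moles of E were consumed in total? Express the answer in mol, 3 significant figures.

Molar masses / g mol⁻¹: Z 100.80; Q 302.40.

25.2 mol

n(Z) = 447 / 100.80 = 4.435 mol
n(Q) = 2090 / 302.40 = 6.911 mol
n(E) via (i) = (2/2)×4.435 = 4.435 mol
n(E) via (ii) = (3/1)×6.911 = 20.73 mol
total n(E) = 4.435 + 20.73 = 25.17 mol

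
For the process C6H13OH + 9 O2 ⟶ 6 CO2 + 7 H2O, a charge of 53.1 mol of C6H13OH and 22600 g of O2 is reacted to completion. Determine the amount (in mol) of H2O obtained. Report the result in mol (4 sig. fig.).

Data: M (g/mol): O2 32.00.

n(C6H13OH) = 53.10 mol
n(O2) = 22600 / 32.00 = 706.3 mol
n/ν for C6H13OH = 53.10/1 = 53.10
n/ν for O2 = 706.3/9 = 78.48
Smallest n/ν is C6H13OH → limiting reagent.
n(H2O) = (7/1) × 53.10 = 371.7 mol

371.7 mol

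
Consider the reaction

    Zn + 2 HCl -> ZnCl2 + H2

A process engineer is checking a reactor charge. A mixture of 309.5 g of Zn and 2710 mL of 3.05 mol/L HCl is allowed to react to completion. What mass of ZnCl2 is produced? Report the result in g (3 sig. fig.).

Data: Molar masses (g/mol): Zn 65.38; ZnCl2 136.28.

563 g

n(Zn) = 309.5 / 65.38 = 4.734 mol
n(HCl) = 3.05 × 2710/1000 = 8.266 mol
n/ν for Zn = 4.734/1 = 4.734
n/ν for HCl = 8.266/2 = 4.133
Smallest n/ν is HCl → limiting reagent.
n(ZnCl2) = (1/2) × 8.266 = 4.133 mol
mass = 4.133 × 136.28 = 563.2 g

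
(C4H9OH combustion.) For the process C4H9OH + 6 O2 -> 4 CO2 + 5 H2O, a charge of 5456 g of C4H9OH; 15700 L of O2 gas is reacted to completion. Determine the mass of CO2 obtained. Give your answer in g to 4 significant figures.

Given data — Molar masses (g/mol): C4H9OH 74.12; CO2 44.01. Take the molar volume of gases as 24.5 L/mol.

12960 g

n(C4H9OH) = 5456 / 74.12 = 73.61 mol
n(O2) = 15700 / 24.5 = 640.8 mol
n/ν for C4H9OH = 73.61/1 = 73.61
n/ν for O2 = 640.8/6 = 106.8
Smallest n/ν is C4H9OH → limiting reagent.
n(CO2) = (4/1) × 73.61 = 294.4 mol
mass = 294.4 × 44.01 = 12960 g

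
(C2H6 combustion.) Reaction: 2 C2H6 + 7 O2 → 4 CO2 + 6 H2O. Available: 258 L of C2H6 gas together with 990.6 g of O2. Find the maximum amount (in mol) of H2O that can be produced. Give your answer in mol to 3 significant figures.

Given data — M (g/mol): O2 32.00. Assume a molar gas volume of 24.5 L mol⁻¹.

n(C2H6) = 258.0 / 24.5 = 10.53 mol
n(O2) = 990.6 / 32.00 = 30.96 mol
n/ν for C2H6 = 10.53/2 = 5.265
n/ν for O2 = 30.96/7 = 4.423
Smallest n/ν is O2 → limiting reagent.
n(H2O) = (6/7) × 30.96 = 26.54 mol

26.5 mol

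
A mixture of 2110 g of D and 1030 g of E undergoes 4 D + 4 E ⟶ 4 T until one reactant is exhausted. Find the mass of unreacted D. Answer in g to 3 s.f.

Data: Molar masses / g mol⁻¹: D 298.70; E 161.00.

n(D) = 2110 / 298.70 = 7.064 mol
n(E) = 1030 / 161.00 = 6.398 mol
n/ν → D: 1.766, E: 1.600; E is limiting.
D consumed = (4/4) × 6.398 = 6.398 mol
D remaining = 7.064 − 6.398 = 0.6660 mol
mass = 0.6660 × 298.70 = 198.9 g

199 g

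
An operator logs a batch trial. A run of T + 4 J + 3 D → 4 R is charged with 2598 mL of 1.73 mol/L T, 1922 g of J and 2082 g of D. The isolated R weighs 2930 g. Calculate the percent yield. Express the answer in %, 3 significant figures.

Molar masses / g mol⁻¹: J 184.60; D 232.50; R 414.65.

n(T) = 1.73 × 2598/1000 = 4.495 mol
n(J) = 1922 / 184.60 = 10.41 mol
n(D) = 2082 / 232.50 = 8.955 mol
n/ν for T = 4.495/1 = 4.495
n/ν for J = 10.41/4 = 2.603
n/ν for D = 8.955/3 = 2.985
Smallest n/ν is J → limiting reagent.
theoretical n(R) = (4/4) × 10.41 = 10.41 mol → 4317 g
% yield = 2930 / 4317 × 100 = 67.87 %

67.9 %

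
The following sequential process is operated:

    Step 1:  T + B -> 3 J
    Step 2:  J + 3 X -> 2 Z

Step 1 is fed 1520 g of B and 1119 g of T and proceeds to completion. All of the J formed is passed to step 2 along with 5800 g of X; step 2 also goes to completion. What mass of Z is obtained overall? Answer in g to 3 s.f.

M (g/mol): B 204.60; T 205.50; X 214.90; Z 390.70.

Step 1:
n(B) = 1520 / 204.60 = 7.429 mol
n(T) = 1119 / 205.50 = 5.445 mol
n/ν for B = 7.429/1 = 7.429
n/ν for T = 5.445/1 = 5.445
Smallest n/ν is T → limiting reagent.
n(J) produced = (3/1) × 5.445 = 16.34 mol
Step 2:
n(J) available = 16.34 mol
n(X) = 5800 / 214.90 = 26.99 mol
n/ν for J = 16.34/1 = 16.34
n/ν for X = 26.99/3 = 8.997
Smallest n/ν is X → limiting reagent.
n(Z) = (2/3) × 26.99 = 17.99 mol
mass = 17.99 × 390.70 = 7029 g

7030 g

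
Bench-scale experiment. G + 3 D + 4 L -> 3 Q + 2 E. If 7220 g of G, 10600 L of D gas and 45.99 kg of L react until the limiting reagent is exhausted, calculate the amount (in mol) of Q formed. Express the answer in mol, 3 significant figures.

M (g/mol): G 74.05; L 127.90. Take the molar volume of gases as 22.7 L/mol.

270 mol

n(G) = 7220 / 74.05 = 97.50 mol
n(D) = 10600 / 22.7 = 467.0 mol
n(L) = 45.99×1000 / 127.90 = 359.6 mol
n/ν for G = 97.50/1 = 97.50
n/ν for D = 467.0/3 = 155.7
n/ν for L = 359.6/4 = 89.90
Smallest n/ν is L → limiting reagent.
n(Q) = (3/4) × 359.6 = 269.7 mol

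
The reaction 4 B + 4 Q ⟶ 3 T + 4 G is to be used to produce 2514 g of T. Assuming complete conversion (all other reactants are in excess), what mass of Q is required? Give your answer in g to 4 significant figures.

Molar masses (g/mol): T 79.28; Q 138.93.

n(T) = 2514 / 79.28 = 31.71 mol
n(Q) = (4/3) × 31.71 = 42.28 mol
mass = 42.28 × 138.93 = 5874 g

5874 g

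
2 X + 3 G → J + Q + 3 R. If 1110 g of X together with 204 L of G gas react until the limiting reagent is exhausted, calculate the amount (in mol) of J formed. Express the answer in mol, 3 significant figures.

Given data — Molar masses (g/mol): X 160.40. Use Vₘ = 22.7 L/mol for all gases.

n(X) = 1110 / 160.40 = 6.920 mol
n(G) = 204.0 / 22.7 = 8.987 mol
n/ν → X: 3.460, G: 2.996; G is limiting.
n(J) = (1/3) × 8.987 = 2.996 mol

3.00 mol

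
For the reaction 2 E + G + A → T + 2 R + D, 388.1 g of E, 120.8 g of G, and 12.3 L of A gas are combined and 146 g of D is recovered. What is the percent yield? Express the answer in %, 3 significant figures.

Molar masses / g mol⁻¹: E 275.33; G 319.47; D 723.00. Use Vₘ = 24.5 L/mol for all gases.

n(E) = 388.1 / 275.33 = 1.410 mol
n(G) = 120.8 / 319.47 = 0.3781 mol
n(A) = 12.30 / 24.5 = 0.5020 mol
n/ν for E = 1.410/2 = 0.7050
n/ν for G = 0.3781/1 = 0.3781
n/ν for A = 0.5020/1 = 0.5020
Smallest n/ν is G → limiting reagent.
theoretical n(D) = (1/1) × 0.3781 = 0.3781 mol → 273.4 g
% yield = 146 / 273.4 × 100 = 53.40 %

53.4 %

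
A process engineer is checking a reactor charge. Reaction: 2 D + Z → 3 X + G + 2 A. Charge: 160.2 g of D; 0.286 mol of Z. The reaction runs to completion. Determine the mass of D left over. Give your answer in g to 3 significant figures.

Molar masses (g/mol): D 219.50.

34.6 g

n(D) = 160.2 / 219.50 = 0.7298 mol
n(Z) = 0.2860 mol
n/ν for D = 0.7298/2 = 0.3649
n/ν for Z = 0.2860/1 = 0.2860
Smallest n/ν is Z → limiting reagent.
D consumed = (2/1) × 0.2860 = 0.5720 mol
D remaining = 0.7298 − 0.5720 = 0.1578 mol
mass = 0.1578 × 219.50 = 34.64 g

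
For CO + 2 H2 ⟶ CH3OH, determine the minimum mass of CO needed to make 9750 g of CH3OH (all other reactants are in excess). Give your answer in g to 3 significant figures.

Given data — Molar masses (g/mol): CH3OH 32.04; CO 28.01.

n(CH3OH) = 9750 / 32.04 = 304.3 mol
n(CO) = (1/1) × 304.3 = 304.3 mol
mass = 304.3 × 28.01 = 8523 g

8520 g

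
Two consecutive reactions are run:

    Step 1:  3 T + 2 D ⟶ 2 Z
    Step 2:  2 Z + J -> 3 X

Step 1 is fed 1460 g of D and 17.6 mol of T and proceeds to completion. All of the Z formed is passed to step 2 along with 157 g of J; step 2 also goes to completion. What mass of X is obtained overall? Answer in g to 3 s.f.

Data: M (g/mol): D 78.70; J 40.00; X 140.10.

Step 1:
n(D) = 1460 / 78.70 = 18.55 mol
n(T) = 17.60 mol
n/ν for D = 18.55/2 = 9.275
n/ν for T = 17.60/3 = 5.867
Smallest n/ν is T → limiting reagent.
n(Z) produced = (2/3) × 17.60 = 11.73 mol
Step 2:
n(Z) available = 11.73 mol
n(J) = 157.0 / 40.00 = 3.925 mol
n/ν for Z = 11.73/2 = 5.865
n/ν for J = 3.925/1 = 3.925
Smallest n/ν is J → limiting reagent.
n(X) = (3/1) × 3.925 = 11.78 mol
mass = 11.78 × 140.10 = 1650 g

1650 g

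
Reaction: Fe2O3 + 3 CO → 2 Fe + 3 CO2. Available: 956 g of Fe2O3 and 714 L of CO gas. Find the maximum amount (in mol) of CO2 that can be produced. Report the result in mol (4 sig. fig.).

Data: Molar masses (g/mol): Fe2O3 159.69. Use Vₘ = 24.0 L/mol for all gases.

n(Fe2O3) = 956.0 / 159.69 = 5.987 mol
n(CO) = 714.0 / 24.0 = 29.75 mol
n/ν for Fe2O3 = 5.987/1 = 5.987
n/ν for CO = 29.75/3 = 9.917
Smallest n/ν is Fe2O3 → limiting reagent.
n(CO2) = (3/1) × 5.987 = 17.96 mol

17.96 mol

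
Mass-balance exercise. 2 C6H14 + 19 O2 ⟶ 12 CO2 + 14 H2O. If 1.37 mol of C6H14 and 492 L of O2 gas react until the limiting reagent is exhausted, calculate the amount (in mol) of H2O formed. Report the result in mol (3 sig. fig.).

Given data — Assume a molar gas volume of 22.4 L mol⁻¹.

9.59 mol

n(C6H14) = 1.370 mol
n(O2) = 492.0 / 22.4 = 21.96 mol
n/ν → C6H14: 0.6850, O2: 1.156; C6H14 is limiting.
n(H2O) = (14/2) × 1.370 = 9.590 mol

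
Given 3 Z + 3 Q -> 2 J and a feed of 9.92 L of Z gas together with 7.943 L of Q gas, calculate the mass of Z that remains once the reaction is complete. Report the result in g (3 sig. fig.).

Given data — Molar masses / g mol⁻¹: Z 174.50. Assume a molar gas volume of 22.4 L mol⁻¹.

15.4 g

n(Z) = 9.920 / 22.4 = 0.4429 mol
n(Q) = 7.943 / 22.4 = 0.3546 mol
n/ν for Z = 0.4429/3 = 0.1476
n/ν for Q = 0.3546/3 = 0.1182
Smallest n/ν is Q → limiting reagent.
Z consumed = (3/3) × 0.3546 = 0.3546 mol
Z remaining = 0.4429 − 0.3546 = 0.08830 mol
mass = 0.08830 × 174.50 = 15.41 g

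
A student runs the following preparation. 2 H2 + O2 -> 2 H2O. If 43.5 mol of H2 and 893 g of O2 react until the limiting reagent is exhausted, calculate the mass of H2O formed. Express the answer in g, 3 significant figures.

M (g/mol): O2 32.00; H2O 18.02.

784 g

n(H2) = 43.50 mol
n(O2) = 893.0 / 32.00 = 27.91 mol
n/ν for H2 = 43.50/2 = 21.75
n/ν for O2 = 27.91/1 = 27.91
Smallest n/ν is H2 → limiting reagent.
n(H2O) = (2/2) × 43.50 = 43.50 mol
mass = 43.50 × 18.02 = 783.9 g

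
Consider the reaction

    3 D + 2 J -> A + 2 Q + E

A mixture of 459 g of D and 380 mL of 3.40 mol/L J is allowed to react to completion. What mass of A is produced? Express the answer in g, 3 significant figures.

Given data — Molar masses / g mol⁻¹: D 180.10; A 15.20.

9.82 g

n(D) = 459.0 / 180.10 = 2.549 mol
n(J) = 3.40 × 380.0/1000 = 1.292 mol
n/ν → D: 0.8497, J: 0.6460; J is limiting.
n(A) = (1/2) × 1.292 = 0.6460 mol
mass = 0.6460 × 15.20 = 9.819 g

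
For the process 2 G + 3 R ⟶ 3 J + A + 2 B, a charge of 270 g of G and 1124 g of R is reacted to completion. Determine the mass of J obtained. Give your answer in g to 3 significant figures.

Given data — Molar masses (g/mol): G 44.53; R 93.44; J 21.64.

197 g

n(G) = 270.0 / 44.53 = 6.063 mol
n(R) = 1124 / 93.44 = 12.03 mol
n/ν for G = 6.063/2 = 3.032
n/ν for R = 12.03/3 = 4.010
Smallest n/ν is G → limiting reagent.
n(J) = (3/2) × 6.063 = 9.095 mol
mass = 9.095 × 21.64 = 196.8 g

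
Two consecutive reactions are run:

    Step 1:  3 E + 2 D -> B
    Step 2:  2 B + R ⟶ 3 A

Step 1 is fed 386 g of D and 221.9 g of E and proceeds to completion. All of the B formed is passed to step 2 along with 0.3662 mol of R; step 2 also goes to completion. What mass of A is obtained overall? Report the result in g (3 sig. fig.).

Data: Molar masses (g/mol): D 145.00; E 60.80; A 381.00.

Step 1:
n(D) = 386.0 / 145.00 = 2.662 mol
n(E) = 221.9 / 60.80 = 3.650 mol
n/ν → D: 1.331, E: 1.217; E is limiting.
n(B) produced = (1/3) × 3.650 = 1.217 mol
Step 2:
n(B) available = 1.217 mol
n(R) = 0.3662 mol
n/ν → B: 0.6085, R: 0.3662; R is limiting.
n(A) = (3/1) × 0.3662 = 1.099 mol
mass = 1.099 × 381.00 = 418.7 g

419 g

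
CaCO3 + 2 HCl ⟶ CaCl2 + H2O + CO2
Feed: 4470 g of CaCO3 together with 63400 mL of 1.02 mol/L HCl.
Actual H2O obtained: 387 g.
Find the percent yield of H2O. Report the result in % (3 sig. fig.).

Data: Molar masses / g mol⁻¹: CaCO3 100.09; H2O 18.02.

n(CaCO3) = 4470 / 100.09 = 44.66 mol
n(HCl) = 1.02 × 63400/1000 = 64.67 mol
n/ν → CaCO3: 44.66, HCl: 32.34; HCl is limiting.
theoretical n(H2O) = (1/2) × 64.67 = 32.34 mol → 582.8 g
% yield = 387 / 582.8 × 100 = 66.40 %

66.4 %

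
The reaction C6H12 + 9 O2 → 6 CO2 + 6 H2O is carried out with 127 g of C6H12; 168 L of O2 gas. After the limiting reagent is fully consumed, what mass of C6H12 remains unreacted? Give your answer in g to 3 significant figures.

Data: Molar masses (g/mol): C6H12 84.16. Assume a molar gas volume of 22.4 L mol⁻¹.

56.9 g

n(C6H12) = 127.0 / 84.16 = 1.509 mol
n(O2) = 168.0 / 22.4 = 7.500 mol
n/ν for C6H12 = 1.509/1 = 1.509
n/ν for O2 = 7.500/9 = 0.8333
Smallest n/ν is O2 → limiting reagent.
C6H12 consumed = (1/9) × 7.500 = 0.8333 mol
C6H12 remaining = 1.509 − 0.8333 = 0.6757 mol
mass = 0.6757 × 84.16 = 56.87 g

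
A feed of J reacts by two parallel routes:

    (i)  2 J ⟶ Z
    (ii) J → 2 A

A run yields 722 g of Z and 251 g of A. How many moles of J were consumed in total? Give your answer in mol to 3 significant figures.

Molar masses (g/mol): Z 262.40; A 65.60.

n(Z) = 722 / 262.40 = 2.752 mol
n(A) = 251 / 65.60 = 3.826 mol
n(J) via (i) = (2/1)×2.752 = 5.504 mol
n(J) via (ii) = (1/2)×3.826 = 1.913 mol
total n(J) = 5.504 + 1.913 = 7.417 mol

7.42 mol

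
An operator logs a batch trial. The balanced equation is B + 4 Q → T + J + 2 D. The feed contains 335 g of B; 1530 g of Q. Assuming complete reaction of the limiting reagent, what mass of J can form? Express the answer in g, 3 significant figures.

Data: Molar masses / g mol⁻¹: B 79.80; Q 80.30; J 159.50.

670 g

n(B) = 335.0 / 79.80 = 4.198 mol
n(Q) = 1530 / 80.30 = 19.05 mol
n/ν → B: 4.198, Q: 4.763; B is limiting.
n(J) = (1/1) × 4.198 = 4.198 mol
mass = 4.198 × 159.50 = 669.6 g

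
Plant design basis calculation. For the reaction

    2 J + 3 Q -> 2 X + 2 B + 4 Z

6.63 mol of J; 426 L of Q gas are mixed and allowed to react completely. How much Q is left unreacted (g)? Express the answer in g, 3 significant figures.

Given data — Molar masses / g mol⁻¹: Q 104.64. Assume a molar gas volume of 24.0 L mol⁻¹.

n(J) = 6.630 mol
n(Q) = 426.0 / 24.0 = 17.75 mol
n/ν for J = 6.630/2 = 3.315
n/ν for Q = 17.75/3 = 5.917
Smallest n/ν is J → limiting reagent.
Q consumed = (3/2) × 6.630 = 9.945 mol
Q remaining = 17.75 − 9.945 = 7.805 mol
mass = 7.805 × 104.64 = 816.7 g

817 g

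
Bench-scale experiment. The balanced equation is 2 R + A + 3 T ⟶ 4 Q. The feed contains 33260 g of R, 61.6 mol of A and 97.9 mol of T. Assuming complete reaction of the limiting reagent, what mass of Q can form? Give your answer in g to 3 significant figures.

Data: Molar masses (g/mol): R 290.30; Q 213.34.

n(R) = 33260 / 290.30 = 114.6 mol
n(A) = 61.60 mol
n(T) = 97.90 mol
n/ν → R: 57.30, A: 61.60, T: 32.63; T is limiting.
n(Q) = (4/3) × 97.90 = 130.5 mol
mass = 130.5 × 213.34 = 27840 g

27800 g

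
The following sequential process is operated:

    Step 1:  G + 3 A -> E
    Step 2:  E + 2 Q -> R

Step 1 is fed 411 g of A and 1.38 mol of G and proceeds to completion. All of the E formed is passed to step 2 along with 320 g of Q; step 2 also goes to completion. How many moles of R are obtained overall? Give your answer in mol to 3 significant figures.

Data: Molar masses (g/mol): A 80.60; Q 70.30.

1.38 mol

Step 1:
n(A) = 411.0 / 80.60 = 5.099 mol
n(G) = 1.380 mol
n/ν for A = 5.099/3 = 1.700
n/ν for G = 1.380/1 = 1.380
Smallest n/ν is G → limiting reagent.
n(E) produced = (1/1) × 1.380 = 1.380 mol
Step 2:
n(E) available = 1.380 mol
n(Q) = 320.0 / 70.30 = 4.552 mol
n/ν for E = 1.380/1 = 1.380
n/ν for Q = 4.552/2 = 2.276
Smallest n/ν is E → limiting reagent.
n(R) = (1/1) × 1.380 = 1.380 mol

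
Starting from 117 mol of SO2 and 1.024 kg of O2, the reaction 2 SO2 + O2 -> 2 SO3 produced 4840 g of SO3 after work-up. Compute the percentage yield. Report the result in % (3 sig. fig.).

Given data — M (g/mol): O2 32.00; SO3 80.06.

n(SO2) = 117.0 mol
n(O2) = 1.024×1000 / 32.00 = 32.00 mol
n/ν for SO2 = 117.0/2 = 58.50
n/ν for O2 = 32.00/1 = 32.00
Smallest n/ν is O2 → limiting reagent.
theoretical n(SO3) = (2/1) × 32.00 = 64.00 mol → 5124 g
% yield = 4840 / 5124 × 100 = 94.46 %

94.5 %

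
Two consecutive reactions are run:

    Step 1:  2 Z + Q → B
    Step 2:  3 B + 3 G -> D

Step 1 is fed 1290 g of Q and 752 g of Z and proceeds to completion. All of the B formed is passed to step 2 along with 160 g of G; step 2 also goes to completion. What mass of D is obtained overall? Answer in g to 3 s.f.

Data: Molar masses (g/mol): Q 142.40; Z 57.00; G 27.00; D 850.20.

1680 g

Step 1:
n(Q) = 1290 / 142.40 = 9.059 mol
n(Z) = 752.0 / 57.00 = 13.19 mol
n/ν for Q = 9.059/1 = 9.059
n/ν for Z = 13.19/2 = 6.595
Smallest n/ν is Z → limiting reagent.
n(B) produced = (1/2) × 13.19 = 6.595 mol
Step 2:
n(B) available = 6.595 mol
n(G) = 160.0 / 27.00 = 5.926 mol
n/ν for B = 6.595/3 = 2.198
n/ν for G = 5.926/3 = 1.975
Smallest n/ν is G → limiting reagent.
n(D) = (1/3) × 5.926 = 1.975 mol
mass = 1.975 × 850.20 = 1679 g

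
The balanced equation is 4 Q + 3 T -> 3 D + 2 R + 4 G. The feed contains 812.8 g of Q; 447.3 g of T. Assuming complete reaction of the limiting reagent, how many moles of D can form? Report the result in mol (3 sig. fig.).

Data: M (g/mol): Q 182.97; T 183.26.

2.44 mol

n(Q) = 812.8 / 182.97 = 4.442 mol
n(T) = 447.3 / 183.26 = 2.441 mol
n/ν for Q = 4.442/4 = 1.111
n/ν for T = 2.441/3 = 0.8137
Smallest n/ν is T → limiting reagent.
n(D) = (3/3) × 2.441 = 2.441 mol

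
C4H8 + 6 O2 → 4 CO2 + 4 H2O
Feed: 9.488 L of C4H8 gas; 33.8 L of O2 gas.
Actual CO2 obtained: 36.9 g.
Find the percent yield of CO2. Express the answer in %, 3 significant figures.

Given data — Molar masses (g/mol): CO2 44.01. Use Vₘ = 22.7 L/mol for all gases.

84.5 %

n(C4H8) = 9.488 / 22.7 = 0.4180 mol
n(O2) = 33.80 / 22.7 = 1.489 mol
n/ν → C4H8: 0.4180, O2: 0.2482; O2 is limiting.
theoretical n(CO2) = (4/6) × 1.489 = 0.9927 mol → 43.69 g
% yield = 36.9 / 43.69 × 100 = 84.46 %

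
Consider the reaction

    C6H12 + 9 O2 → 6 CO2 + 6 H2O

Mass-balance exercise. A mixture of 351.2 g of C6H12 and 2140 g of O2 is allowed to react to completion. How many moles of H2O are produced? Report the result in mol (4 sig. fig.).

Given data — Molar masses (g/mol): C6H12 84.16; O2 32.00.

25.04 mol

n(C6H12) = 351.2 / 84.16 = 4.173 mol
n(O2) = 2140 / 32.00 = 66.88 mol
n/ν for C6H12 = 4.173/1 = 4.173
n/ν for O2 = 66.88/9 = 7.431
Smallest n/ν is C6H12 → limiting reagent.
n(H2O) = (6/1) × 4.173 = 25.04 mol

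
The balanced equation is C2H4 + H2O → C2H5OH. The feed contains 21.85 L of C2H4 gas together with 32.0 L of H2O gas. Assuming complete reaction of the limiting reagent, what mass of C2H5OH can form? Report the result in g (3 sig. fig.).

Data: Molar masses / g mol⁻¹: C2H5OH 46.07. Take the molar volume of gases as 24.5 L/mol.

41.1 g

n(C2H4) = 21.85 / 24.5 = 0.8918 mol
n(H2O) = 32.00 / 24.5 = 1.306 mol
n/ν → C2H4: 0.8918, H2O: 1.306; C2H4 is limiting.
n(C2H5OH) = (1/1) × 0.8918 = 0.8918 mol
mass = 0.8918 × 46.07 = 41.09 g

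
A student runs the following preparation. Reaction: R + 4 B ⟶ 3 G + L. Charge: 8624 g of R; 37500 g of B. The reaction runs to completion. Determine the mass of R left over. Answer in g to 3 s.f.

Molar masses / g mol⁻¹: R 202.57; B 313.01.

2560 g

n(R) = 8624 / 202.57 = 42.57 mol
n(B) = 37500 / 313.01 = 119.8 mol
n/ν for R = 42.57/1 = 42.57
n/ν for B = 119.8/4 = 29.95
Smallest n/ν is B → limiting reagent.
R consumed = (1/4) × 119.8 = 29.95 mol
R remaining = 42.57 − 29.95 = 12.62 mol
mass = 12.62 × 202.57 = 2556 g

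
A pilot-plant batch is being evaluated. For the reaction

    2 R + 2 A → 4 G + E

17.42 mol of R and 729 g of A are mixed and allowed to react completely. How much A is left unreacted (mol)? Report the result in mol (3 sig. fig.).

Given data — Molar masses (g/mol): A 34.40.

n(R) = 17.42 mol
n(A) = 729.0 / 34.40 = 21.19 mol
n/ν for R = 17.42/2 = 8.710
n/ν for A = 21.19/2 = 10.60
Smallest n/ν is R → limiting reagent.
A consumed = (2/2) × 17.42 = 17.42 mol
A remaining = 21.19 − 17.42 = 3.770 mol

3.77 mol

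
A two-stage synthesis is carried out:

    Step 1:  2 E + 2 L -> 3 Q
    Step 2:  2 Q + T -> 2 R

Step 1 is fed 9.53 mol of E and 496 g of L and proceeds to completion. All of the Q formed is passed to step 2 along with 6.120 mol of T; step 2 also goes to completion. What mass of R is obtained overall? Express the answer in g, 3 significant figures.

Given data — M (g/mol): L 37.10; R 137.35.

1680 g

Step 1:
n(E) = 9.530 mol
n(L) = 496.0 / 37.10 = 13.37 mol
n/ν → E: 4.765, L: 6.685; E is limiting.
n(Q) produced = (3/2) × 9.530 = 14.30 mol
Step 2:
n(Q) available = 14.30 mol
n(T) = 6.120 mol
n/ν → Q: 7.150, T: 6.120; T is limiting.
n(R) = (2/1) × 6.120 = 12.24 mol
mass = 12.24 × 137.35 = 1681 g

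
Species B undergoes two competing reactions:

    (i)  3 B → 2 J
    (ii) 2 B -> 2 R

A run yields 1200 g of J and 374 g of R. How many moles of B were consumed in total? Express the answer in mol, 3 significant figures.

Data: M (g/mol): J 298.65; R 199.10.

n(J) = 1200 / 298.65 = 4.018 mol
n(R) = 374 / 199.10 = 1.878 mol
n(B) via (i) = (3/2)×4.018 = 6.027 mol
n(B) via (ii) = (2/2)×1.878 = 1.878 mol
total n(B) = 6.027 + 1.878 = 7.905 mol

7.91 mol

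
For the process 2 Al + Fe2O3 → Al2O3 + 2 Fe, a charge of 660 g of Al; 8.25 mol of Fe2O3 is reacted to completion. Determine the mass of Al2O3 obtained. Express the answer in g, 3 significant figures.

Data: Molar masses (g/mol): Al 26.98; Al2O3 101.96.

n(Al) = 660.0 / 26.98 = 24.46 mol
n(Fe2O3) = 8.250 mol
n/ν for Al = 24.46/2 = 12.23
n/ν for Fe2O3 = 8.250/1 = 8.250
Smallest n/ν is Fe2O3 → limiting reagent.
n(Al2O3) = (1/1) × 8.250 = 8.250 mol
mass = 8.250 × 101.96 = 841.2 g

841 g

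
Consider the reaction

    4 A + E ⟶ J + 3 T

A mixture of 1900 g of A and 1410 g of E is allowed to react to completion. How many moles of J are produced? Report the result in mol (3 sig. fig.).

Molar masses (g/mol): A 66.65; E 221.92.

n(A) = 1900 / 66.65 = 28.51 mol
n(E) = 1410 / 221.92 = 6.354 mol
n/ν → A: 7.128, E: 6.354; E is limiting.
n(J) = (1/1) × 6.354 = 6.354 mol

6.35 mol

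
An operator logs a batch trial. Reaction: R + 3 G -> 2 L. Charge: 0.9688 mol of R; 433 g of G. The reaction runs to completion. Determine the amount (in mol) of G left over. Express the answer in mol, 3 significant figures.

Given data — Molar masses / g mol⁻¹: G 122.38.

n(R) = 0.9688 mol
n(G) = 433.0 / 122.38 = 3.538 mol
n/ν → R: 0.9688, G: 1.179; R is limiting.
G consumed = (3/1) × 0.9688 = 2.906 mol
G remaining = 3.538 − 2.906 = 0.6320 mol

0.632 mol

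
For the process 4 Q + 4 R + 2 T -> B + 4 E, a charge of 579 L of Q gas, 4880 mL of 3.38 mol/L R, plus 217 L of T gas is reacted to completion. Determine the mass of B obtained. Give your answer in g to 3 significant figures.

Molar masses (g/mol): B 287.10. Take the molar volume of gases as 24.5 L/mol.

1180 g

n(Q) = 579.0 / 24.5 = 23.63 mol
n(R) = 3.38 × 4880/1000 = 16.49 mol
n(T) = 217.0 / 24.5 = 8.857 mol
n/ν for Q = 23.63/4 = 5.908
n/ν for R = 16.49/4 = 4.123
n/ν for T = 8.857/2 = 4.429
Smallest n/ν is R → limiting reagent.
n(B) = (1/4) × 16.49 = 4.123 mol
mass = 4.123 × 287.10 = 1184 g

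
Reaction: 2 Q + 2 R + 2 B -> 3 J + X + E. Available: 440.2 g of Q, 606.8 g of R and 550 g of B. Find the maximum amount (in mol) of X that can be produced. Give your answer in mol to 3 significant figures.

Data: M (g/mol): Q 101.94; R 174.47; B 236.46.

n(Q) = 440.2 / 101.94 = 4.318 mol
n(R) = 606.8 / 174.47 = 3.478 mol
n(B) = 550.0 / 236.46 = 2.326 mol
n/ν for Q = 4.318/2 = 2.159
n/ν for R = 3.478/2 = 1.739
n/ν for B = 2.326/2 = 1.163
Smallest n/ν is B → limiting reagent.
n(X) = (1/2) × 2.326 = 1.163 mol

1.16 mol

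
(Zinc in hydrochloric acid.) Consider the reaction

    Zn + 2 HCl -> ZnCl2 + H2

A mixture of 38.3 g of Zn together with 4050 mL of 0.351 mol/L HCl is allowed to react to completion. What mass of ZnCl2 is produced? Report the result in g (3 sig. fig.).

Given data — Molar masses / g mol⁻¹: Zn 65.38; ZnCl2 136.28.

n(Zn) = 38.30 / 65.38 = 0.5858 mol
n(HCl) = 0.351 × 4050/1000 = 1.422 mol
n/ν for Zn = 0.5858/1 = 0.5858
n/ν for HCl = 1.422/2 = 0.7110
Smallest n/ν is Zn → limiting reagent.
n(ZnCl2) = (1/1) × 0.5858 = 0.5858 mol
mass = 0.5858 × 136.28 = 79.83 g

79.8 g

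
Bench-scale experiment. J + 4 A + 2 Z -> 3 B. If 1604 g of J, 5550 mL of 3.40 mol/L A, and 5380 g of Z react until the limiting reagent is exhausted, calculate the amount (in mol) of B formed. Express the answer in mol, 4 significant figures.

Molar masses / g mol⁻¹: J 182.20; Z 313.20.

14.15 mol

n(J) = 1604 / 182.20 = 8.804 mol
n(A) = 3.40 × 5550/1000 = 18.87 mol
n(Z) = 5380 / 313.20 = 17.18 mol
n/ν → J: 8.804, A: 4.718, Z: 8.590; A is limiting.
n(B) = (3/4) × 18.87 = 14.15 mol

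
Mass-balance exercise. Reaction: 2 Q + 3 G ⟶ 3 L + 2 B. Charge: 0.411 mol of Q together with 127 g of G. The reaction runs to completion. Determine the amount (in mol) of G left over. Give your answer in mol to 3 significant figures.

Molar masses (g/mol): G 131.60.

0.349 mol

n(Q) = 0.4110 mol
n(G) = 127.0 / 131.60 = 0.9650 mol
n/ν for Q = 0.4110/2 = 0.2055
n/ν for G = 0.9650/3 = 0.3217
Smallest n/ν is Q → limiting reagent.
G consumed = (3/2) × 0.4110 = 0.6165 mol
G remaining = 0.9650 − 0.6165 = 0.3485 mol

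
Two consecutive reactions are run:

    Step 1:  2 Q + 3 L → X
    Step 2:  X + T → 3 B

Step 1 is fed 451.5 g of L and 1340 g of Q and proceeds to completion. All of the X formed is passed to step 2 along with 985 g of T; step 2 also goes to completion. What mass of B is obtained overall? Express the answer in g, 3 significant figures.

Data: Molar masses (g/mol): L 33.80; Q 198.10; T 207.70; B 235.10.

Step 1:
n(L) = 451.5 / 33.80 = 13.36 mol
n(Q) = 1340 / 198.10 = 6.764 mol
n/ν for L = 13.36/3 = 4.453
n/ν for Q = 6.764/2 = 3.382
Smallest n/ν is Q → limiting reagent.
n(X) produced = (1/2) × 6.764 = 3.382 mol
Step 2:
n(X) available = 3.382 mol
n(T) = 985.0 / 207.70 = 4.742 mol
n/ν for X = 3.382/1 = 3.382
n/ν for T = 4.742/1 = 4.742
Smallest n/ν is X → limiting reagent.
n(B) = (3/1) × 3.382 = 10.15 mol
mass = 10.15 × 235.10 = 2386 g

2390 g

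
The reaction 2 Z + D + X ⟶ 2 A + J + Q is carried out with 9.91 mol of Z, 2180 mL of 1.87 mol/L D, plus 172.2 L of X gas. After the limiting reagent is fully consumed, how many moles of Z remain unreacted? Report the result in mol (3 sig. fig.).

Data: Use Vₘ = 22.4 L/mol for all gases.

1.76 mol

n(Z) = 9.910 mol
n(D) = 1.87 × 2180/1000 = 4.077 mol
n(X) = 172.2 / 22.4 = 7.688 mol
n/ν → Z: 4.955, D: 4.077, X: 7.688; D is limiting.
Z consumed = (2/1) × 4.077 = 8.154 mol
Z remaining = 9.910 − 8.154 = 1.756 mol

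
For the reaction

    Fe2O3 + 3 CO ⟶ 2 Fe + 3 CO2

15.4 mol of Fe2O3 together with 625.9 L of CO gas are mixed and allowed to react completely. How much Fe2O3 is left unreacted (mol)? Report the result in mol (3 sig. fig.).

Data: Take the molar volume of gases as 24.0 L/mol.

6.71 mol

n(Fe2O3) = 15.40 mol
n(CO) = 625.9 / 24.0 = 26.08 mol
n/ν → Fe2O3: 15.40, CO: 8.693; CO is limiting.
Fe2O3 consumed = (1/3) × 26.08 = 8.693 mol
Fe2O3 remaining = 15.40 − 8.693 = 6.707 mol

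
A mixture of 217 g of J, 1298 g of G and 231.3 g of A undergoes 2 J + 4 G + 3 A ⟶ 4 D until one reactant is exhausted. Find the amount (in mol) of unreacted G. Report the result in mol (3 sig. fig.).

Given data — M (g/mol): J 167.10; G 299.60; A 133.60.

2.02 mol

n(J) = 217.0 / 167.10 = 1.299 mol
n(G) = 1298 / 299.60 = 4.332 mol
n(A) = 231.3 / 133.60 = 1.731 mol
n/ν for J = 1.299/2 = 0.6495
n/ν for G = 4.332/4 = 1.083
n/ν for A = 1.731/3 = 0.5770
Smallest n/ν is A → limiting reagent.
G consumed = (4/3) × 1.731 = 2.308 mol
G remaining = 4.332 − 2.308 = 2.024 mol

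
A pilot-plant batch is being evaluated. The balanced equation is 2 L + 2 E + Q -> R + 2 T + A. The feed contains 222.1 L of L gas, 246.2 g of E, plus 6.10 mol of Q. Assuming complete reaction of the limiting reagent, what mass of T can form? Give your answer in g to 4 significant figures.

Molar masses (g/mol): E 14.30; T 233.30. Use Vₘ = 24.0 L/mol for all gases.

2159 g

n(L) = 222.1 / 24.0 = 9.254 mol
n(E) = 246.2 / 14.30 = 17.22 mol
n(Q) = 6.100 mol
n/ν → L: 4.627, E: 8.610, Q: 6.100; L is limiting.
n(T) = (2/2) × 9.254 = 9.254 mol
mass = 9.254 × 233.30 = 2159 g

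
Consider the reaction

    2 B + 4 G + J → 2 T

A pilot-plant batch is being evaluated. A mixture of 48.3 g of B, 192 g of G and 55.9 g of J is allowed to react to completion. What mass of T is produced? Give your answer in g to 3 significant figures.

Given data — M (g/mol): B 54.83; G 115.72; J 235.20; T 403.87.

192 g

n(B) = 48.30 / 54.83 = 0.8809 mol
n(G) = 192.0 / 115.72 = 1.659 mol
n(J) = 55.90 / 235.20 = 0.2377 mol
n/ν → B: 0.4405, G: 0.4148, J: 0.2377; J is limiting.
n(T) = (2/1) × 0.2377 = 0.4754 mol
mass = 0.4754 × 403.87 = 192.0 g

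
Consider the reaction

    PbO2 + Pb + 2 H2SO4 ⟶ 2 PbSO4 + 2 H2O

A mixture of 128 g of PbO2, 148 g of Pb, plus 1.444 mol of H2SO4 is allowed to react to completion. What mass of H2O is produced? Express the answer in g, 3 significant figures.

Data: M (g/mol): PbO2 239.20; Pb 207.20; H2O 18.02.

19.3 g

n(PbO2) = 128.0 / 239.20 = 0.5351 mol
n(Pb) = 148.0 / 207.20 = 0.7143 mol
n(H2SO4) = 1.444 mol
n/ν for PbO2 = 0.5351/1 = 0.5351
n/ν for Pb = 0.7143/1 = 0.7143
n/ν for H2SO4 = 1.444/2 = 0.7220
Smallest n/ν is PbO2 → limiting reagent.
n(H2O) = (2/1) × 0.5351 = 1.070 mol
mass = 1.070 × 18.02 = 19.28 g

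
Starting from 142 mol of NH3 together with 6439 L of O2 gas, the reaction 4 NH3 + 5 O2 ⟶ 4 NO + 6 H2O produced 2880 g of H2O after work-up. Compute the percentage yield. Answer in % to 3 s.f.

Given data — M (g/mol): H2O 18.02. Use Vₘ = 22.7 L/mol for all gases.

n(NH3) = 142.0 mol
n(O2) = 6439 / 22.7 = 283.7 mol
n/ν for NH3 = 142.0/4 = 35.50
n/ν for O2 = 283.7/5 = 56.74
Smallest n/ν is NH3 → limiting reagent.
theoretical n(H2O) = (6/4) × 142.0 = 213.0 mol → 3838 g
% yield = 2880 / 3838 × 100 = 75.04 %

75.0 %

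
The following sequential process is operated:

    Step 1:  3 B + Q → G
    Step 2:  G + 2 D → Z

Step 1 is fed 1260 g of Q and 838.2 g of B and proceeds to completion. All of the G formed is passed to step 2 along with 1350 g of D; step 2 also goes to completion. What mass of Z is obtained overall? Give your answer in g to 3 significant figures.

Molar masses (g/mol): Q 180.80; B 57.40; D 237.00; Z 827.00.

Step 1:
n(Q) = 1260 / 180.80 = 6.969 mol
n(B) = 838.2 / 57.40 = 14.60 mol
n/ν for Q = 6.969/1 = 6.969
n/ν for B = 14.60/3 = 4.867
Smallest n/ν is B → limiting reagent.
n(G) produced = (1/3) × 14.60 = 4.867 mol
Step 2:
n(G) available = 4.867 mol
n(D) = 1350 / 237.00 = 5.696 mol
n/ν for G = 4.867/1 = 4.867
n/ν for D = 5.696/2 = 2.848
Smallest n/ν is D → limiting reagent.
n(Z) = (1/2) × 5.696 = 2.848 mol
mass = 2.848 × 827.00 = 2355 g

2360 g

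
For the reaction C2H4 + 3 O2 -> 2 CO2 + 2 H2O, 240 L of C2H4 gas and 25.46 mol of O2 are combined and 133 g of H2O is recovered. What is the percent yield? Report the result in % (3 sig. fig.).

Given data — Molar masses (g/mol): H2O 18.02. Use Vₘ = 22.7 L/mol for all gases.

43.5 %

n(C2H4) = 240.0 / 22.7 = 10.57 mol
n(O2) = 25.46 mol
n/ν for C2H4 = 10.57/1 = 10.57
n/ν for O2 = 25.46/3 = 8.487
Smallest n/ν is O2 → limiting reagent.
theoretical n(H2O) = (2/3) × 25.46 = 16.97 mol → 305.8 g
% yield = 133 / 305.8 × 100 = 43.49 %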